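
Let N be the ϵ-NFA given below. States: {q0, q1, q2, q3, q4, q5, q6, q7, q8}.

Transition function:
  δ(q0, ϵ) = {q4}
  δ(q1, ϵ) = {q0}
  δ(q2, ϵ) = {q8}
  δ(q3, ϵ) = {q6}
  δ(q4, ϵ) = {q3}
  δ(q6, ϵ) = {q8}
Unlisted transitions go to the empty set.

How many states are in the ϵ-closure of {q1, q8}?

6

Start with {q1, q8}.
From q1 via ϵ: add q0.
From q0 via ϵ: add q4.
From q4 via ϵ: add q3.
From q3 via ϵ: add q6.
ϵ-closure = {q0, q1, q3, q4, q6, q8}, which has 6 states.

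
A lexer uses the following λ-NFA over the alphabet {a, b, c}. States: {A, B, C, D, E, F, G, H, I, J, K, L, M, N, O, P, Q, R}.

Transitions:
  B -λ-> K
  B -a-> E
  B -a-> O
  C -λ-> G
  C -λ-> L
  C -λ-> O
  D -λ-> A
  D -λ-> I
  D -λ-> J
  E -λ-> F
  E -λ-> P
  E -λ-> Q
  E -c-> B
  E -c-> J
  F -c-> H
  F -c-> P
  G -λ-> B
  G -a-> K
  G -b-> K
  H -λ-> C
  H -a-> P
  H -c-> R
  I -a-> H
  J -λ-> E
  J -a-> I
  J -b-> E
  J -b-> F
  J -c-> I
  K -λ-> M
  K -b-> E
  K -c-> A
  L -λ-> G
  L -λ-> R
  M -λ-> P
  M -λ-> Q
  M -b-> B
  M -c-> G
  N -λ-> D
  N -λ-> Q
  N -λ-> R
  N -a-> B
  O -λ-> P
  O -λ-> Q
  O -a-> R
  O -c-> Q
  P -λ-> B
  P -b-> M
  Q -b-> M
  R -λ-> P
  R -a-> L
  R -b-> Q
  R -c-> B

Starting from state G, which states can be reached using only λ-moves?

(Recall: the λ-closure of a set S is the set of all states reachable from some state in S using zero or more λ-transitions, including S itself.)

{B, G, K, M, P, Q}

Start with {G}.
From G via λ: add B.
From B via λ: add K.
From K via λ: add M.
From M via λ: add P, Q.
No new states can be added; the closed set is {B, G, K, M, P, Q}.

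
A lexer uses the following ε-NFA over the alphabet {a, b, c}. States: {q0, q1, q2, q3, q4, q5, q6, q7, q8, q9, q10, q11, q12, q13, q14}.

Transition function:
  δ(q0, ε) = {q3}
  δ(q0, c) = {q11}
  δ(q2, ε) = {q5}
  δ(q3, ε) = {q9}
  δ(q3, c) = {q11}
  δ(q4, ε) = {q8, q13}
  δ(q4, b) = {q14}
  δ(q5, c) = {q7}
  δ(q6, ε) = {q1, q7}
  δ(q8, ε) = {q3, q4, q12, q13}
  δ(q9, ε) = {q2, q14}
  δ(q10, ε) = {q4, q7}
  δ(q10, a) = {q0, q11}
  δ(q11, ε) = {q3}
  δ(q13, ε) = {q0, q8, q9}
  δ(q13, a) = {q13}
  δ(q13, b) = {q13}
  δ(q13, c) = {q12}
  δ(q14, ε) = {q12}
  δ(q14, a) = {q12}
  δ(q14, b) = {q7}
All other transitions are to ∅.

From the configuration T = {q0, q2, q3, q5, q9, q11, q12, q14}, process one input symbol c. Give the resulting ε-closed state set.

q0 on c → {q11}.
q3 on c → {q11}.
q5 on c → {q7}.
No c-transition from q2, q9, q11, q12, q14.
Union after reading c: {q7, q11}.
Now take the ε-closure:
From q11 via ε: add q3.
From q3 via ε: add q9.
From q9 via ε: add q2, q14.
From q2 via ε: add q5.
From q14 via ε: add q12.
No new states can be added; the closed set is {q2, q3, q5, q7, q9, q11, q12, q14}.

{q2, q3, q5, q7, q9, q11, q12, q14}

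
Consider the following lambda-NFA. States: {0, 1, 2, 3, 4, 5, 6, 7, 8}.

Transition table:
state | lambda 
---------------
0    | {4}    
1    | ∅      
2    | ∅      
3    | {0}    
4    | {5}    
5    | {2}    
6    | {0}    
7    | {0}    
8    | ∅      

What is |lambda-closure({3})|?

5

Start with {3}.
From 3 via lambda: add 0.
From 0 via lambda: add 4.
From 4 via lambda: add 5.
From 5 via lambda: add 2.
lambda-closure = {0, 2, 3, 4, 5}, which has 5 states.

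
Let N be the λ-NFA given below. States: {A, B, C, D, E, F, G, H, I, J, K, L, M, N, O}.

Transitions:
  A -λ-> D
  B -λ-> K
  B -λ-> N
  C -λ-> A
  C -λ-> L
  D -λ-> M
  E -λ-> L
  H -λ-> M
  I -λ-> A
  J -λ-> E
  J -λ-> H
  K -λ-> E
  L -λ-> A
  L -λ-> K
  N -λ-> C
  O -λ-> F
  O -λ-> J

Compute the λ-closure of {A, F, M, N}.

Start with {A, F, M, N}.
From A via λ: add D.
From N via λ: add C.
From C via λ: add L.
From L via λ: add K.
From K via λ: add E.
No new states can be added; the closed set is {A, C, D, E, F, K, L, M, N}.

{A, C, D, E, F, K, L, M, N}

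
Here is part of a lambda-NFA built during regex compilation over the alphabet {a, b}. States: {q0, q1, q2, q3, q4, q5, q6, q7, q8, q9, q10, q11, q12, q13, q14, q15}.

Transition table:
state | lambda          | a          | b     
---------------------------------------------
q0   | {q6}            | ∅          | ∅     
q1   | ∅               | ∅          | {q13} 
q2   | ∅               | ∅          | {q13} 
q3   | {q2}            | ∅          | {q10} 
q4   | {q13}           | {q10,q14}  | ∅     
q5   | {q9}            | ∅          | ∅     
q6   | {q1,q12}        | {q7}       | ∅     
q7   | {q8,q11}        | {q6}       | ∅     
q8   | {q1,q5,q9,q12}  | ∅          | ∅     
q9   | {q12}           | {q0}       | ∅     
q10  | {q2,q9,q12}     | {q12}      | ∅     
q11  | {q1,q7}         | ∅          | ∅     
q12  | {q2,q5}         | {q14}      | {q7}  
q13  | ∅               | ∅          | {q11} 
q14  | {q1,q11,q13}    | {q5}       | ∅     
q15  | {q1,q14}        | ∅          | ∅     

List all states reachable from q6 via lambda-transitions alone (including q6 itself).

{q1, q2, q5, q6, q9, q12}

Start with {q6}.
From q6 via lambda: add q1, q12.
From q12 via lambda: add q2, q5.
From q5 via lambda: add q9.
No new states can be added; the closed set is {q1, q2, q5, q6, q9, q12}.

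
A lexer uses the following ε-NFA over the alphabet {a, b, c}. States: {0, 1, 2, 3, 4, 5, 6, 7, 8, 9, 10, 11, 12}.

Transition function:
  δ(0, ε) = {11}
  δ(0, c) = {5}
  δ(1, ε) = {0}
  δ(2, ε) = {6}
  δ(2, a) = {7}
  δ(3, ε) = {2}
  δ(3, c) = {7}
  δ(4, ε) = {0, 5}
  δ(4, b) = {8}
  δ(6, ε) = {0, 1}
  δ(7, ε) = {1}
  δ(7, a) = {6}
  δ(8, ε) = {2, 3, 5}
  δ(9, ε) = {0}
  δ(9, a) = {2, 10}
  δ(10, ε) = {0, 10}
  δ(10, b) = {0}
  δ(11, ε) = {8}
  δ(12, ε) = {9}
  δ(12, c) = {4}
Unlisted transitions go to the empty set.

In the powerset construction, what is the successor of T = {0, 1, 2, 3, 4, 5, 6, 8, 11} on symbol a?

2 on a → {7}.
No a-transition from 0, 1, 3, 4, 5, 6, 8, 11.
Union after reading a: {7}.
Now take the ε-closure:
From 7 via ε: add 1.
From 1 via ε: add 0.
From 0 via ε: add 11.
From 11 via ε: add 8.
From 8 via ε: add 2, 3, 5.
From 2 via ε: add 6.
No new states can be added; the closed set is {0, 1, 2, 3, 5, 6, 7, 8, 11}.

{0, 1, 2, 3, 5, 6, 7, 8, 11}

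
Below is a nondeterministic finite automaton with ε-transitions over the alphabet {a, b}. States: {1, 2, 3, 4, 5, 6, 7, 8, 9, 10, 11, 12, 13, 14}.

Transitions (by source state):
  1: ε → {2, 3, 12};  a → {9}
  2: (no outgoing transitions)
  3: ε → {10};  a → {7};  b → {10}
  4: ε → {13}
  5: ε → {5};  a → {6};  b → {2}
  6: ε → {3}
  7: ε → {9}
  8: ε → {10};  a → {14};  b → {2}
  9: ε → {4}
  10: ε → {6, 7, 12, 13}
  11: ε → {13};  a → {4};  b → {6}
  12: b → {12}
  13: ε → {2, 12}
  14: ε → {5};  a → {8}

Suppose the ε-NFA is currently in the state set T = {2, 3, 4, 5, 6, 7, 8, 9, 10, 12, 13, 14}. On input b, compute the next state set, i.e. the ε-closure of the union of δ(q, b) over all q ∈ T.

{2, 3, 4, 6, 7, 9, 10, 12, 13}

3 on b → {10}.
5 on b → {2}.
8 on b → {2}.
12 on b → {12}.
No b-transition from 2, 4, 6, 7, 9, 10, 13, 14.
Union after reading b: {2, 10, 12}.
Now take the ε-closure:
From 10 via ε: add 6, 7, 13.
From 6 via ε: add 3.
From 7 via ε: add 9.
From 9 via ε: add 4.
No new states can be added; the closed set is {2, 3, 4, 6, 7, 9, 10, 12, 13}.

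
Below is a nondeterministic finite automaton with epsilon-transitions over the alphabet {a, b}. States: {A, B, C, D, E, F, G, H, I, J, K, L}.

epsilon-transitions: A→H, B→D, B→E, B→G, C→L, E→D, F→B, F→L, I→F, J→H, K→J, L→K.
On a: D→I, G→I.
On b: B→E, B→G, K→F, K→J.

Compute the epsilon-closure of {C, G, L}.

{C, G, H, J, K, L}

Start with {C, G, L}.
From L via epsilon: add K.
From K via epsilon: add J.
From J via epsilon: add H.
No new states can be added; the closed set is {C, G, H, J, K, L}.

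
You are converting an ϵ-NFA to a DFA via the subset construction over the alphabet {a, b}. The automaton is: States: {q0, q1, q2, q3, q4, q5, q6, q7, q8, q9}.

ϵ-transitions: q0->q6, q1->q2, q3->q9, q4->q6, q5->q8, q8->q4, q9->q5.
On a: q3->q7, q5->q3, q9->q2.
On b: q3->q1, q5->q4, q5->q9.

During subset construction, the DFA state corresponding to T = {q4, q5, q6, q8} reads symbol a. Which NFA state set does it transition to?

{q3, q4, q5, q6, q8, q9}

q5 on a → {q3}.
No a-transition from q4, q6, q8.
Union after reading a: {q3}.
Now take the ϵ-closure:
From q3 via ϵ: add q9.
From q9 via ϵ: add q5.
From q5 via ϵ: add q8.
From q8 via ϵ: add q4.
From q4 via ϵ: add q6.
No new states can be added; the closed set is {q3, q4, q5, q6, q8, q9}.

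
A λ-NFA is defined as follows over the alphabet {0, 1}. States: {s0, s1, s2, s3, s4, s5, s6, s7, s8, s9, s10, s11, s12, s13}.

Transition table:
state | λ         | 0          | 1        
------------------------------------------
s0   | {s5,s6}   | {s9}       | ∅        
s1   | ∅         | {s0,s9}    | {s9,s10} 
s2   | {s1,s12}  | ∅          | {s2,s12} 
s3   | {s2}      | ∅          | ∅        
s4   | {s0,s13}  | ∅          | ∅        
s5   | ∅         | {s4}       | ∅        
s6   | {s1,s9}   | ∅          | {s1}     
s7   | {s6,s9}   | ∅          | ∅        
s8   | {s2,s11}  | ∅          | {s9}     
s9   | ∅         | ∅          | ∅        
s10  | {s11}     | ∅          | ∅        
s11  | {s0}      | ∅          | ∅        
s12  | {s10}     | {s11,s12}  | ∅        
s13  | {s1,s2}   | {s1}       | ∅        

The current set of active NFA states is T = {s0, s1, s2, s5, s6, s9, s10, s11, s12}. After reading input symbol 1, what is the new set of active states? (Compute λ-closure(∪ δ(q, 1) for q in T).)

s1 on 1 → {s9, s10}.
s2 on 1 → {s2, s12}.
s6 on 1 → {s1}.
No 1-transition from s0, s5, s9, s10, s11, s12.
Union after reading 1: {s1, s2, s9, s10, s12}.
Now take the λ-closure:
From s10 via λ: add s11.
From s11 via λ: add s0.
From s0 via λ: add s5, s6.
No new states can be added; the closed set is {s0, s1, s2, s5, s6, s9, s10, s11, s12}.

{s0, s1, s2, s5, s6, s9, s10, s11, s12}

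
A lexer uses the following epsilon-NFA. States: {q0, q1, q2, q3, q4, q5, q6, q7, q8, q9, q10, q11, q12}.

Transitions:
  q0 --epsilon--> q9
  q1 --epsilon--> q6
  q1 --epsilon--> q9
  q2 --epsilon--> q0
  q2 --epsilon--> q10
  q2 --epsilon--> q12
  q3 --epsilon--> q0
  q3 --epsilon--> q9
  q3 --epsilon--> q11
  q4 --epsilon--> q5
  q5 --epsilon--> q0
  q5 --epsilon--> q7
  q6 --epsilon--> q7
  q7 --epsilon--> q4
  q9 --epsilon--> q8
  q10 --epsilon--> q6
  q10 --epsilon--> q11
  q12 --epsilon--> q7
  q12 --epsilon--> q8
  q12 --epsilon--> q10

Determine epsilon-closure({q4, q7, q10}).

Start with {q4, q7, q10}.
From q4 via epsilon: add q5.
From q10 via epsilon: add q6, q11.
From q5 via epsilon: add q0.
From q0 via epsilon: add q9.
From q9 via epsilon: add q8.
No new states can be added; the closed set is {q0, q4, q5, q6, q7, q8, q9, q10, q11}.

{q0, q4, q5, q6, q7, q8, q9, q10, q11}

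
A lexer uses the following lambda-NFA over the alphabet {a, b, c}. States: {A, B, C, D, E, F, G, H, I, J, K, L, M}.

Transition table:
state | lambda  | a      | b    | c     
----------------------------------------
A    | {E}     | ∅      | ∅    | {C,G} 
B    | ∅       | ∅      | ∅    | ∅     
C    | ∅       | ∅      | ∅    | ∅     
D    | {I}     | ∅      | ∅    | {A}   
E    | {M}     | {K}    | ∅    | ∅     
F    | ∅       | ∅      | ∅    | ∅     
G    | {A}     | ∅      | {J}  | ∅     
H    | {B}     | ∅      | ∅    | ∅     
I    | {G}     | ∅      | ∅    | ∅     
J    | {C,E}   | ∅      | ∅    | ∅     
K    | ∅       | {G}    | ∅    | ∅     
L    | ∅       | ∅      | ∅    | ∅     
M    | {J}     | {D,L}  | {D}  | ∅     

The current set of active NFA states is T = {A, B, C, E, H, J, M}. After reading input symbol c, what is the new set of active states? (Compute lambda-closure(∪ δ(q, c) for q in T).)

A on c → {C, G}.
No c-transition from B, C, E, H, J, M.
Union after reading c: {C, G}.
Now take the lambda-closure:
From G via lambda: add A.
From A via lambda: add E.
From E via lambda: add M.
From M via lambda: add J.
No new states can be added; the closed set is {A, C, E, G, J, M}.

{A, C, E, G, J, M}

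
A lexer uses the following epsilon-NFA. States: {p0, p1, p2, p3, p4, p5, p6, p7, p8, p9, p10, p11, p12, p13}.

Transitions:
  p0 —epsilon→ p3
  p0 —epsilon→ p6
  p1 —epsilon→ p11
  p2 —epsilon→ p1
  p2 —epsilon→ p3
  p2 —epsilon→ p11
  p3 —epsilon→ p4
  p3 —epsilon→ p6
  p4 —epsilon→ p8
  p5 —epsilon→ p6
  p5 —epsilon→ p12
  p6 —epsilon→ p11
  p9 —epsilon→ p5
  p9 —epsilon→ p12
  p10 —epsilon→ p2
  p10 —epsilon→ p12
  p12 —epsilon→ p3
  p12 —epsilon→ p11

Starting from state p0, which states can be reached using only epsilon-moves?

Start with {p0}.
From p0 via epsilon: add p3, p6.
From p3 via epsilon: add p4.
From p6 via epsilon: add p11.
From p4 via epsilon: add p8.
No new states can be added; the closed set is {p0, p3, p4, p6, p8, p11}.

{p0, p3, p4, p6, p8, p11}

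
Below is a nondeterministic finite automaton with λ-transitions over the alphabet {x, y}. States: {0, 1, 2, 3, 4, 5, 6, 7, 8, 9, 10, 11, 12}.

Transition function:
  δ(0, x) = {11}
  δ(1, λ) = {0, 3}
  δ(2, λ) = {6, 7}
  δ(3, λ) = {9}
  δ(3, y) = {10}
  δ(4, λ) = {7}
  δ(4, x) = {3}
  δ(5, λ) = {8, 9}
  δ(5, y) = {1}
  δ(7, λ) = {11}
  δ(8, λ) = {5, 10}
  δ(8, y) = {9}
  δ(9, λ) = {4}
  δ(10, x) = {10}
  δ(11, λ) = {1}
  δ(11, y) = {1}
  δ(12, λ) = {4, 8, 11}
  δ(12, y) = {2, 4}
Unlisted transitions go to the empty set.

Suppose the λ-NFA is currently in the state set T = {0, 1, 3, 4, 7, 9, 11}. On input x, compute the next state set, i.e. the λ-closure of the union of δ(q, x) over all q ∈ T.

0 on x → {11}.
4 on x → {3}.
No x-transition from 1, 3, 7, 9, 11.
Union after reading x: {3, 11}.
Now take the λ-closure:
From 3 via λ: add 9.
From 11 via λ: add 1.
From 1 via λ: add 0.
From 9 via λ: add 4.
From 4 via λ: add 7.
No new states can be added; the closed set is {0, 1, 3, 4, 7, 9, 11}.

{0, 1, 3, 4, 7, 9, 11}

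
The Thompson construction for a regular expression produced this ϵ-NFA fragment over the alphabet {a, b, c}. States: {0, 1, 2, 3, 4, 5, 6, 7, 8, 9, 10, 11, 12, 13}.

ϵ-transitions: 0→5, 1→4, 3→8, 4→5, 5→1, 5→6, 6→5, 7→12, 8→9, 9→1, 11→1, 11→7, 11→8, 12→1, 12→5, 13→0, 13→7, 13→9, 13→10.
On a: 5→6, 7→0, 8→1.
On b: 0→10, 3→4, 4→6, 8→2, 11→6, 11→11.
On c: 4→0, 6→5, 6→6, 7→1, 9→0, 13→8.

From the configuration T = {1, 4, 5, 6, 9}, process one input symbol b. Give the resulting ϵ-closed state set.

4 on b → {6}.
No b-transition from 1, 5, 6, 9.
Union after reading b: {6}.
Now take the ϵ-closure:
From 6 via ϵ: add 5.
From 5 via ϵ: add 1.
From 1 via ϵ: add 4.
No new states can be added; the closed set is {1, 4, 5, 6}.

{1, 4, 5, 6}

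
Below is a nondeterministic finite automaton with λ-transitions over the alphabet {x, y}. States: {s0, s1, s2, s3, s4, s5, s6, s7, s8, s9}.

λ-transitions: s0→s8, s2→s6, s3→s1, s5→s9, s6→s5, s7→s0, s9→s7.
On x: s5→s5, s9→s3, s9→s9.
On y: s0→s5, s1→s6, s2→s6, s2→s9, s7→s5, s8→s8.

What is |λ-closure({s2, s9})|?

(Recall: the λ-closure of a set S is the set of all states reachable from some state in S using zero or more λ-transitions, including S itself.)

7

Start with {s2, s9}.
From s2 via λ: add s6.
From s9 via λ: add s7.
From s6 via λ: add s5.
From s7 via λ: add s0.
From s0 via λ: add s8.
λ-closure = {s0, s2, s5, s6, s7, s8, s9}, which has 7 states.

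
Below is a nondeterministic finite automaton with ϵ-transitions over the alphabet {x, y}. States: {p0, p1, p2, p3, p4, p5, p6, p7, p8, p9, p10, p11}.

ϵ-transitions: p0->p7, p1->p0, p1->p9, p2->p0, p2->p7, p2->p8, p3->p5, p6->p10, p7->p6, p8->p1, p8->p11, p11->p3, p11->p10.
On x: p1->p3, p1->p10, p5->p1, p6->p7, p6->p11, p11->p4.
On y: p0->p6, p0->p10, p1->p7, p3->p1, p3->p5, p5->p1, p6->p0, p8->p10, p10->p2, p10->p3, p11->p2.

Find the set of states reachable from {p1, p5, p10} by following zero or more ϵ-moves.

Start with {p1, p5, p10}.
From p1 via ϵ: add p0, p9.
From p0 via ϵ: add p7.
From p7 via ϵ: add p6.
No new states can be added; the closed set is {p0, p1, p5, p6, p7, p9, p10}.

{p0, p1, p5, p6, p7, p9, p10}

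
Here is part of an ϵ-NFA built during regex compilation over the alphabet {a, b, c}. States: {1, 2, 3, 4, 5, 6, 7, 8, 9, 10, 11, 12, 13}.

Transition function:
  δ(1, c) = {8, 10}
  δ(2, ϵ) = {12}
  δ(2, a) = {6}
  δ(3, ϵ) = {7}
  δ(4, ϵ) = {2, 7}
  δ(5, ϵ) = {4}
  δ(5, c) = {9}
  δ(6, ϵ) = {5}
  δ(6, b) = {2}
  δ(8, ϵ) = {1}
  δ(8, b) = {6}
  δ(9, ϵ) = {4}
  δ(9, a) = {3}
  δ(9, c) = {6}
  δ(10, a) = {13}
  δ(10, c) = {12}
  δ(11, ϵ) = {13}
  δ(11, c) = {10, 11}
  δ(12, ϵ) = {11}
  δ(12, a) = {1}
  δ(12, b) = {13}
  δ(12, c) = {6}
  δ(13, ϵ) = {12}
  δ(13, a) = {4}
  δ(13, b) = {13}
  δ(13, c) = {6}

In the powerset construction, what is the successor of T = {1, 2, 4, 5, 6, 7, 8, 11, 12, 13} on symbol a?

{1, 2, 4, 5, 6, 7, 11, 12, 13}

2 on a → {6}.
12 on a → {1}.
13 on a → {4}.
No a-transition from 1, 4, 5, 6, 7, 8, 11.
Union after reading a: {1, 4, 6}.
Now take the ϵ-closure:
From 4 via ϵ: add 2, 7.
From 6 via ϵ: add 5.
From 2 via ϵ: add 12.
From 12 via ϵ: add 11.
From 11 via ϵ: add 13.
No new states can be added; the closed set is {1, 2, 4, 5, 6, 7, 11, 12, 13}.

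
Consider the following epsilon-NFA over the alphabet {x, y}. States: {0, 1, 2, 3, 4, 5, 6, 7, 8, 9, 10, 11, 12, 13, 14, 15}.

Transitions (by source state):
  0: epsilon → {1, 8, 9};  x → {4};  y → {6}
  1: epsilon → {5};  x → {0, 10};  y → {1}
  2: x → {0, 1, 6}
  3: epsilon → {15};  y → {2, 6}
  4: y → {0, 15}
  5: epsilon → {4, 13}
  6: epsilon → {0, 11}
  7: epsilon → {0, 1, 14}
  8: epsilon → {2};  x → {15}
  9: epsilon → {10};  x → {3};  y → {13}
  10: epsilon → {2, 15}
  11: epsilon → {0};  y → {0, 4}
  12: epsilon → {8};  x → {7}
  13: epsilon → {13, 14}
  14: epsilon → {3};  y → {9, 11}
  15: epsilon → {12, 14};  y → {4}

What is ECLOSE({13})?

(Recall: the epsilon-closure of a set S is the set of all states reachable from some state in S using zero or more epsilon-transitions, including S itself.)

Start with {13}.
From 13 via epsilon: add 14.
From 14 via epsilon: add 3.
From 3 via epsilon: add 15.
From 15 via epsilon: add 12.
From 12 via epsilon: add 8.
From 8 via epsilon: add 2.
No new states can be added; the closed set is {2, 3, 8, 12, 13, 14, 15}.

{2, 3, 8, 12, 13, 14, 15}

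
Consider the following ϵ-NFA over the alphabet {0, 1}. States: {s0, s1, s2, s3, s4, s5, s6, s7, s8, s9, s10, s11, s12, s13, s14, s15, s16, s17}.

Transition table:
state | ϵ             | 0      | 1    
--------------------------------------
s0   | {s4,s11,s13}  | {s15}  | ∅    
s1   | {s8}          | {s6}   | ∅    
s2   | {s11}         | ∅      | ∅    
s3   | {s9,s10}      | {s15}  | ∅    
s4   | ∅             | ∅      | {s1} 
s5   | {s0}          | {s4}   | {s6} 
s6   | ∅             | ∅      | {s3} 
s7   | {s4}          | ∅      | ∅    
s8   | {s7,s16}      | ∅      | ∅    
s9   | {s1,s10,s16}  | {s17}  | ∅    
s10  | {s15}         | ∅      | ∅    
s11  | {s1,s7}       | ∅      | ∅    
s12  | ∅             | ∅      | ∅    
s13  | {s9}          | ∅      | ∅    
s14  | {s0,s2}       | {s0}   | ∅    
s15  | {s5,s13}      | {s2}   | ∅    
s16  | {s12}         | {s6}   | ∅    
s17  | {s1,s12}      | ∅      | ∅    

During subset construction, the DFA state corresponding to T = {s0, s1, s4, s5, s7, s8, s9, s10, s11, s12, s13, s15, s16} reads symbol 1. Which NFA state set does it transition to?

s4 on 1 → {s1}.
s5 on 1 → {s6}.
No 1-transition from s0, s1, s7, s8, s9, s10, s11, s12, s13, s15, s16.
Union after reading 1: {s1, s6}.
Now take the ϵ-closure:
From s1 via ϵ: add s8.
From s8 via ϵ: add s7, s16.
From s7 via ϵ: add s4.
From s16 via ϵ: add s12.
No new states can be added; the closed set is {s1, s4, s6, s7, s8, s12, s16}.

{s1, s4, s6, s7, s8, s12, s16}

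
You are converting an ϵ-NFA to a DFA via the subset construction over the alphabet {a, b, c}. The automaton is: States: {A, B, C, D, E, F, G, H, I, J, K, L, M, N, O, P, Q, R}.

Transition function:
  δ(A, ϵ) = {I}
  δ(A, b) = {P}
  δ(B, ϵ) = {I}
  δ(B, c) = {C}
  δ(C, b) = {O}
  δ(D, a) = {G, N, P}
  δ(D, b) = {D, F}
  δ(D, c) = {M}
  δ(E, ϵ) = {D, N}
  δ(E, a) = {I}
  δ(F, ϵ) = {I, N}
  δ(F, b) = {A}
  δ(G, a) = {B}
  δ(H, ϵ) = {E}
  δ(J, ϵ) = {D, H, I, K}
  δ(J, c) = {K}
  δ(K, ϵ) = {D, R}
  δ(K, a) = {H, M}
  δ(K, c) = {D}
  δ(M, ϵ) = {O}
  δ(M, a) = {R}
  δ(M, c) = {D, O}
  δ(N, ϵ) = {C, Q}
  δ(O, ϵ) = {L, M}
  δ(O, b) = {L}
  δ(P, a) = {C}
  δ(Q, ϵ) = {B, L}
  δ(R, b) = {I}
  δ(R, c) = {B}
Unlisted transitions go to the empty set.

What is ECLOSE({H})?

{B, C, D, E, H, I, L, N, Q}

Start with {H}.
From H via ϵ: add E.
From E via ϵ: add D, N.
From N via ϵ: add C, Q.
From Q via ϵ: add B, L.
From B via ϵ: add I.
No new states can be added; the closed set is {B, C, D, E, H, I, L, N, Q}.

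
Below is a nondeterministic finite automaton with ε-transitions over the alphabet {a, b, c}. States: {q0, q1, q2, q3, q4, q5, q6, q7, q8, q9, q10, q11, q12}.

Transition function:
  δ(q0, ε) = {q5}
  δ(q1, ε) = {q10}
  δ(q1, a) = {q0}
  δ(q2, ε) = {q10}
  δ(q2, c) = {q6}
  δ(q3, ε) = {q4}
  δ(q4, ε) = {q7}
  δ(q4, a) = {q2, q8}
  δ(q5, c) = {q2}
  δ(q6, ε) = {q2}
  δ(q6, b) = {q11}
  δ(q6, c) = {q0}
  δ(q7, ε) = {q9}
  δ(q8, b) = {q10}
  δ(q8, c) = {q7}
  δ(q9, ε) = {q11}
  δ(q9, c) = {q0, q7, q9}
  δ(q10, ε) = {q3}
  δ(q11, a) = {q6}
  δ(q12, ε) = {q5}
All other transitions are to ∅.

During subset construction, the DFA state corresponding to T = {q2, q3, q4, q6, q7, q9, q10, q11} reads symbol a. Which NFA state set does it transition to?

{q2, q3, q4, q6, q7, q8, q9, q10, q11}

q4 on a → {q2, q8}.
q11 on a → {q6}.
No a-transition from q2, q3, q6, q7, q9, q10.
Union after reading a: {q2, q6, q8}.
Now take the ε-closure:
From q2 via ε: add q10.
From q10 via ε: add q3.
From q3 via ε: add q4.
From q4 via ε: add q7.
From q7 via ε: add q9.
From q9 via ε: add q11.
No new states can be added; the closed set is {q2, q3, q4, q6, q7, q8, q9, q10, q11}.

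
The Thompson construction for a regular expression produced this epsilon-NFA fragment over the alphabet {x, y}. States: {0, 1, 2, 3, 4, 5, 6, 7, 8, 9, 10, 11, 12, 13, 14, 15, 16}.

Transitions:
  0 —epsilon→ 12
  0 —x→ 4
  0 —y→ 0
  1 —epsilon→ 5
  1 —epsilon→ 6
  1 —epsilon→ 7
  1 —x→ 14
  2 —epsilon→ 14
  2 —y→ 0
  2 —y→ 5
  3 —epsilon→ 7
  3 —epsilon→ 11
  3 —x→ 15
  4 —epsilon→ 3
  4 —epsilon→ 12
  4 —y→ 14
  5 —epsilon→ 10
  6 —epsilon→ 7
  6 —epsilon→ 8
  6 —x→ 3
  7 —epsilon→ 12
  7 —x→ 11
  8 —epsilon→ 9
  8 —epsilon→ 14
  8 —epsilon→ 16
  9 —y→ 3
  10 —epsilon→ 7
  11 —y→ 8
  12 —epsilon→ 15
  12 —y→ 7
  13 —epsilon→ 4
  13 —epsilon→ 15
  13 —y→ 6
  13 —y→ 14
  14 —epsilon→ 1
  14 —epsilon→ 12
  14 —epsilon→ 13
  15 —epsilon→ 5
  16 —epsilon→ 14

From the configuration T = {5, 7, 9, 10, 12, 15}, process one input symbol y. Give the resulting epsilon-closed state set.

{3, 5, 7, 10, 11, 12, 15}

9 on y → {3}.
12 on y → {7}.
No y-transition from 5, 7, 10, 15.
Union after reading y: {3, 7}.
Now take the epsilon-closure:
From 3 via epsilon: add 11.
From 7 via epsilon: add 12.
From 12 via epsilon: add 15.
From 15 via epsilon: add 5.
From 5 via epsilon: add 10.
No new states can be added; the closed set is {3, 5, 7, 10, 11, 12, 15}.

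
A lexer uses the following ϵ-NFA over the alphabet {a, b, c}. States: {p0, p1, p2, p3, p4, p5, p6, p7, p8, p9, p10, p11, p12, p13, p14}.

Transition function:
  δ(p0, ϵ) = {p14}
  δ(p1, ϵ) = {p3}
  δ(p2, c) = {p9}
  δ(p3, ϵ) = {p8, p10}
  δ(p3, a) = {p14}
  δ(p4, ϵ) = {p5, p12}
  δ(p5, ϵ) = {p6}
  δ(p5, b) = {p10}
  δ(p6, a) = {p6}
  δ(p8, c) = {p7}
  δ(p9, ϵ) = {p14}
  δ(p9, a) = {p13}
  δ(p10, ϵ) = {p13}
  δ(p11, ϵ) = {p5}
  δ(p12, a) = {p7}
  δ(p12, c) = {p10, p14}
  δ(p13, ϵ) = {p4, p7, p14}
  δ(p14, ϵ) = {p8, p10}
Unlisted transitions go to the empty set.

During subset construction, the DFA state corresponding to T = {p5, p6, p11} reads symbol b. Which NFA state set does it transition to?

{p4, p5, p6, p7, p8, p10, p12, p13, p14}

p5 on b → {p10}.
No b-transition from p6, p11.
Union after reading b: {p10}.
Now take the ϵ-closure:
From p10 via ϵ: add p13.
From p13 via ϵ: add p4, p7, p14.
From p4 via ϵ: add p5, p12.
From p14 via ϵ: add p8.
From p5 via ϵ: add p6.
No new states can be added; the closed set is {p4, p5, p6, p7, p8, p10, p12, p13, p14}.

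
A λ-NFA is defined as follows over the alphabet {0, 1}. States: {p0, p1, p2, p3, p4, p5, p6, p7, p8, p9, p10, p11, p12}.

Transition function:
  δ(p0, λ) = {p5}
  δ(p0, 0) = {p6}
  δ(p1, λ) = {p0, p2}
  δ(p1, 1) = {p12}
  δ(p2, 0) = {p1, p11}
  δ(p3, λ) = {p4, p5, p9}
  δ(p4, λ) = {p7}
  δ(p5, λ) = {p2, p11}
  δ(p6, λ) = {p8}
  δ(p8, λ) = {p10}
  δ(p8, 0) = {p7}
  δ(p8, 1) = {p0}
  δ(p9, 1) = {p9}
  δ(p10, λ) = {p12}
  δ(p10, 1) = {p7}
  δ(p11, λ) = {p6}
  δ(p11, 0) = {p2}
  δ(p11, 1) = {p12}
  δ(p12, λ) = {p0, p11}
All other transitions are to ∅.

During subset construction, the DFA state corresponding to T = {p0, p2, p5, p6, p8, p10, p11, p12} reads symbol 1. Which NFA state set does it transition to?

{p0, p2, p5, p6, p7, p8, p10, p11, p12}

p8 on 1 → {p0}.
p10 on 1 → {p7}.
p11 on 1 → {p12}.
No 1-transition from p0, p2, p5, p6, p12.
Union after reading 1: {p0, p7, p12}.
Now take the λ-closure:
From p0 via λ: add p5.
From p12 via λ: add p11.
From p5 via λ: add p2.
From p11 via λ: add p6.
From p6 via λ: add p8.
From p8 via λ: add p10.
No new states can be added; the closed set is {p0, p2, p5, p6, p7, p8, p10, p11, p12}.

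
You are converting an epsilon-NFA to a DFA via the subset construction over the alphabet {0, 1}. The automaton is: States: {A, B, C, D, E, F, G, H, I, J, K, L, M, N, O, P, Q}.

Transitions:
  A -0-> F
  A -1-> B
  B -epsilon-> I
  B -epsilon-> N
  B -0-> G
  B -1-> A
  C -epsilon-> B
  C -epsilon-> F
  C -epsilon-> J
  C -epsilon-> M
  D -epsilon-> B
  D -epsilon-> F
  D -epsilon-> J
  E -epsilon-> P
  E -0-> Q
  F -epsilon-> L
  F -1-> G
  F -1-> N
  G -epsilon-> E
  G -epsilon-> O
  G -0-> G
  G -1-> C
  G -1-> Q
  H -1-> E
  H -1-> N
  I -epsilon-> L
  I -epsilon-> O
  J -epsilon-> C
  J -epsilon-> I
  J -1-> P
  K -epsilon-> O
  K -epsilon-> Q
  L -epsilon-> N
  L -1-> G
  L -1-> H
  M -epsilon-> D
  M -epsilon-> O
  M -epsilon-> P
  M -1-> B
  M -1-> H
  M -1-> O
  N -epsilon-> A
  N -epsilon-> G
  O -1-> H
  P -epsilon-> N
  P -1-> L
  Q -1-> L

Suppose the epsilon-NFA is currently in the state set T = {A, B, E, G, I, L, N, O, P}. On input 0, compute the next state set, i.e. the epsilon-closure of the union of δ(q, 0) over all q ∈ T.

{A, E, F, G, L, N, O, P, Q}

A on 0 → {F}.
B on 0 → {G}.
E on 0 → {Q}.
G on 0 → {G}.
No 0-transition from I, L, N, O, P.
Union after reading 0: {F, G, Q}.
Now take the epsilon-closure:
From F via epsilon: add L.
From G via epsilon: add E, O.
From E via epsilon: add P.
From L via epsilon: add N.
From N via epsilon: add A.
No new states can be added; the closed set is {A, E, F, G, L, N, O, P, Q}.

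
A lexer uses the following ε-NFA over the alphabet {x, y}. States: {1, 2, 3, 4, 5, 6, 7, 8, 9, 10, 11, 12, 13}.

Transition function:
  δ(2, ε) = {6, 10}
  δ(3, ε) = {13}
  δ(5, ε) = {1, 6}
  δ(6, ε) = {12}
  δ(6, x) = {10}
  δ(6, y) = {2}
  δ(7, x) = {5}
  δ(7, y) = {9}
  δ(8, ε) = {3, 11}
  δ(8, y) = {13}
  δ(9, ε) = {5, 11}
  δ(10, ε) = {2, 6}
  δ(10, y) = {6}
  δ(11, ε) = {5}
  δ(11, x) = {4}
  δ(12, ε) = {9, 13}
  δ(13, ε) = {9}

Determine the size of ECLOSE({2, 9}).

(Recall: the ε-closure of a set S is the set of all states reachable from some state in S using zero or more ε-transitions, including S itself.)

9

Start with {2, 9}.
From 2 via ε: add 6, 10.
From 9 via ε: add 5, 11.
From 5 via ε: add 1.
From 6 via ε: add 12.
From 12 via ε: add 13.
ε-closure = {1, 2, 5, 6, 9, 10, 11, 12, 13}, which has 9 states.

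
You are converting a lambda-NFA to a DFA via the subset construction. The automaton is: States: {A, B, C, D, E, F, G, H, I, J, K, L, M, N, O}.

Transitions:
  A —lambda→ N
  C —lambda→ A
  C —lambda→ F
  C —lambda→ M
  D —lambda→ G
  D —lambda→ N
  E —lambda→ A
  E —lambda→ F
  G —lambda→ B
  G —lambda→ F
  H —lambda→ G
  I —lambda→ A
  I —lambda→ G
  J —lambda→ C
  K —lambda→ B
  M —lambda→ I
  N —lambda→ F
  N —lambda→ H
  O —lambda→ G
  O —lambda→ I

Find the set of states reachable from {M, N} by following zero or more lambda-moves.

{A, B, F, G, H, I, M, N}

Start with {M, N}.
From M via lambda: add I.
From N via lambda: add F, H.
From H via lambda: add G.
From I via lambda: add A.
From G via lambda: add B.
No new states can be added; the closed set is {A, B, F, G, H, I, M, N}.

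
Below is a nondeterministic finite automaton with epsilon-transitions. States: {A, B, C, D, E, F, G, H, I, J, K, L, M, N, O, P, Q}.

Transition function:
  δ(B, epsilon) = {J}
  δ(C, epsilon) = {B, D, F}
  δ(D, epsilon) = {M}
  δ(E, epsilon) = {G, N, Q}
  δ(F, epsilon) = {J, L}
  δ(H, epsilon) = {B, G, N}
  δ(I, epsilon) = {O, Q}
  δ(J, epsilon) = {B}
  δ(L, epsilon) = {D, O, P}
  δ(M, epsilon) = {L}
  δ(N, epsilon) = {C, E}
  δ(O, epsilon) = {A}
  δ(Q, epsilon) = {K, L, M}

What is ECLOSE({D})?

{A, D, L, M, O, P}

Start with {D}.
From D via epsilon: add M.
From M via epsilon: add L.
From L via epsilon: add O, P.
From O via epsilon: add A.
No new states can be added; the closed set is {A, D, L, M, O, P}.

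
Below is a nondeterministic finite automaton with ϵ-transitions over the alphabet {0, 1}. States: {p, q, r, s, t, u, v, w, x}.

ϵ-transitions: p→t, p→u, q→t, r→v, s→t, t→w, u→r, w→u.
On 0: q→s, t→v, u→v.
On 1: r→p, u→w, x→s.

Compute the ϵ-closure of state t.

{r, t, u, v, w}

Start with {t}.
From t via ϵ: add w.
From w via ϵ: add u.
From u via ϵ: add r.
From r via ϵ: add v.
No new states can be added; the closed set is {r, t, u, v, w}.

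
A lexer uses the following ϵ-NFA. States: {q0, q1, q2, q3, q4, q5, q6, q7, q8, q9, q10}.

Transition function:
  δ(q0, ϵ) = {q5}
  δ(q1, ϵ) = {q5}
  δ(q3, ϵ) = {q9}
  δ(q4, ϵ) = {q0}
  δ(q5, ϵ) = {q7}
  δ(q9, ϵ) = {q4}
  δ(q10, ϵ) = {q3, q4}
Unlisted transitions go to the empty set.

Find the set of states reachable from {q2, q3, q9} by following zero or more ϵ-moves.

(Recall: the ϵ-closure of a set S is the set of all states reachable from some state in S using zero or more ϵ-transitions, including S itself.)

Start with {q2, q3, q9}.
From q9 via ϵ: add q4.
From q4 via ϵ: add q0.
From q0 via ϵ: add q5.
From q5 via ϵ: add q7.
No new states can be added; the closed set is {q0, q2, q3, q4, q5, q7, q9}.

{q0, q2, q3, q4, q5, q7, q9}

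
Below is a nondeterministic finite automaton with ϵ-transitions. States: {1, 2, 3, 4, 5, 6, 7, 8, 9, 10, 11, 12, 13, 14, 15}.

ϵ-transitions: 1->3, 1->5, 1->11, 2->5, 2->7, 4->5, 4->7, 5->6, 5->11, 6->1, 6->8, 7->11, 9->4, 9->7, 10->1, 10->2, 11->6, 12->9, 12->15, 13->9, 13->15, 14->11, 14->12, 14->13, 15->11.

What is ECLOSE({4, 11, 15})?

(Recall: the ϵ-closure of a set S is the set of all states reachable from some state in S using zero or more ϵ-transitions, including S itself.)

Start with {4, 11, 15}.
From 4 via ϵ: add 5, 7.
From 11 via ϵ: add 6.
From 6 via ϵ: add 1, 8.
From 1 via ϵ: add 3.
No new states can be added; the closed set is {1, 3, 4, 5, 6, 7, 8, 11, 15}.

{1, 3, 4, 5, 6, 7, 8, 11, 15}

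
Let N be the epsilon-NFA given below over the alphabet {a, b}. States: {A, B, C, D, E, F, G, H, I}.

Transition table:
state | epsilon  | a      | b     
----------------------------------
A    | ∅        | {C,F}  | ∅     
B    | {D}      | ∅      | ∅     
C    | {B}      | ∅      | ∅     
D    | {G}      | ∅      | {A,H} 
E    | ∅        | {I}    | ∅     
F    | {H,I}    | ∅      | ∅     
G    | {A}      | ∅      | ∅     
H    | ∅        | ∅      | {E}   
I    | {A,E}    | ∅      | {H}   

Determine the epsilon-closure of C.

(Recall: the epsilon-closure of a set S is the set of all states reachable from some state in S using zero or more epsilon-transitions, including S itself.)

Start with {C}.
From C via epsilon: add B.
From B via epsilon: add D.
From D via epsilon: add G.
From G via epsilon: add A.
No new states can be added; the closed set is {A, B, C, D, G}.

{A, B, C, D, G}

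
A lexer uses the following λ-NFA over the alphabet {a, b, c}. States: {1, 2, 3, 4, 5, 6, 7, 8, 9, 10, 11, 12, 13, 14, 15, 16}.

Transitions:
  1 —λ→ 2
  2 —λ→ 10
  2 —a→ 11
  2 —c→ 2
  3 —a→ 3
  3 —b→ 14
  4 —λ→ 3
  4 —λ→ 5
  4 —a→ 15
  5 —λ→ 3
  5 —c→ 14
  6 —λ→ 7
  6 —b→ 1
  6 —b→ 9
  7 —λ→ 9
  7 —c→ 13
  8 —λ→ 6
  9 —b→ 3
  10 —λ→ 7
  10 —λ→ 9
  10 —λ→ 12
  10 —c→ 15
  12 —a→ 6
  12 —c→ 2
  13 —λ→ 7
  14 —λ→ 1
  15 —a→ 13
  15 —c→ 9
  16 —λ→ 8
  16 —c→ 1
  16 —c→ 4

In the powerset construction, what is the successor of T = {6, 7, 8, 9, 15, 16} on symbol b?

6 on b → {1, 9}.
9 on b → {3}.
No b-transition from 7, 8, 15, 16.
Union after reading b: {1, 3, 9}.
Now take the λ-closure:
From 1 via λ: add 2.
From 2 via λ: add 10.
From 10 via λ: add 7, 12.
No new states can be added; the closed set is {1, 2, 3, 7, 9, 10, 12}.

{1, 2, 3, 7, 9, 10, 12}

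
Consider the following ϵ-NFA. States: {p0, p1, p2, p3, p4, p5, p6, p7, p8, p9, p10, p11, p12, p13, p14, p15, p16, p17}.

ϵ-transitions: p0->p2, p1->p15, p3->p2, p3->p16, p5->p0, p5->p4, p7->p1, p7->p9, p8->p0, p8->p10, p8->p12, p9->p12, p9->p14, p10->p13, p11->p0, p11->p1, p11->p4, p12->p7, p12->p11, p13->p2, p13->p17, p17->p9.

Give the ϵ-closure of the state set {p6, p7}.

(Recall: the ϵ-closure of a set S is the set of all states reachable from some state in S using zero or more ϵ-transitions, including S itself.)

{p0, p1, p2, p4, p6, p7, p9, p11, p12, p14, p15}

Start with {p6, p7}.
From p7 via ϵ: add p1, p9.
From p1 via ϵ: add p15.
From p9 via ϵ: add p12, p14.
From p12 via ϵ: add p11.
From p11 via ϵ: add p0, p4.
From p0 via ϵ: add p2.
No new states can be added; the closed set is {p0, p1, p2, p4, p6, p7, p9, p11, p12, p14, p15}.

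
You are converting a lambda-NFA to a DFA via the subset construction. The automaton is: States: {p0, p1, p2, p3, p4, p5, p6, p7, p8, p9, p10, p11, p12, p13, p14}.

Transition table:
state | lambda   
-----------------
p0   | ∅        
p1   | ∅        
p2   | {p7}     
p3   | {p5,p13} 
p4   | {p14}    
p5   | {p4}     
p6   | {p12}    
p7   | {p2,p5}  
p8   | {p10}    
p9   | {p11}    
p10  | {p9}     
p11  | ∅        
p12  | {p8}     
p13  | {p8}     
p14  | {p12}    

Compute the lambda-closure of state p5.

{p4, p5, p8, p9, p10, p11, p12, p14}

Start with {p5}.
From p5 via lambda: add p4.
From p4 via lambda: add p14.
From p14 via lambda: add p12.
From p12 via lambda: add p8.
From p8 via lambda: add p10.
From p10 via lambda: add p9.
From p9 via lambda: add p11.
No new states can be added; the closed set is {p4, p5, p8, p9, p10, p11, p12, p14}.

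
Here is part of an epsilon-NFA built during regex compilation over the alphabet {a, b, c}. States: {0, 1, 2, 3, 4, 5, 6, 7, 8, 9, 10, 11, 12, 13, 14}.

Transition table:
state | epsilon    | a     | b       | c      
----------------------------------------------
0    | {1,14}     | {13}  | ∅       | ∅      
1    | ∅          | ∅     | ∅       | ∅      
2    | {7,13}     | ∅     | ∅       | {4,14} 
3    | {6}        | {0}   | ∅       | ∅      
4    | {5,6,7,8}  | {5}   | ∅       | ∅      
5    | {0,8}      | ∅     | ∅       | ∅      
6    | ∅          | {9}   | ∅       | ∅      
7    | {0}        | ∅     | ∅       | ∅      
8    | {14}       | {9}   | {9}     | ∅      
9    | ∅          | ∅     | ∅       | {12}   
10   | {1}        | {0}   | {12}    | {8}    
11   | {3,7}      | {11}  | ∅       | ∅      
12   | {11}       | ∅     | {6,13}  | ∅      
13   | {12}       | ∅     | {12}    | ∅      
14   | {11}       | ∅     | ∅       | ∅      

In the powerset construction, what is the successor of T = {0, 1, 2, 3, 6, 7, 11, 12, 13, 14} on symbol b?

12 on b → {6, 13}.
13 on b → {12}.
No b-transition from 0, 1, 2, 3, 6, 7, 11, 14.
Union after reading b: {6, 12, 13}.
Now take the epsilon-closure:
From 12 via epsilon: add 11.
From 11 via epsilon: add 3, 7.
From 7 via epsilon: add 0.
From 0 via epsilon: add 1, 14.
No new states can be added; the closed set is {0, 1, 3, 6, 7, 11, 12, 13, 14}.

{0, 1, 3, 6, 7, 11, 12, 13, 14}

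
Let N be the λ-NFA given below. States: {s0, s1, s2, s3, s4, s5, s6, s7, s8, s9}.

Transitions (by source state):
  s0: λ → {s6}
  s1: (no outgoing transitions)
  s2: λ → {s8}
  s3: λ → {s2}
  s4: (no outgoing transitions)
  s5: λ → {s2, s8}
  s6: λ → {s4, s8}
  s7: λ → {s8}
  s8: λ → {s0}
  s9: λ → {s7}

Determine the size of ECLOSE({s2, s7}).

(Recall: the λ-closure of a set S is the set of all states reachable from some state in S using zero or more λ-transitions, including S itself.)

6

Start with {s2, s7}.
From s2 via λ: add s8.
From s8 via λ: add s0.
From s0 via λ: add s6.
From s6 via λ: add s4.
λ-closure = {s0, s2, s4, s6, s7, s8}, which has 6 states.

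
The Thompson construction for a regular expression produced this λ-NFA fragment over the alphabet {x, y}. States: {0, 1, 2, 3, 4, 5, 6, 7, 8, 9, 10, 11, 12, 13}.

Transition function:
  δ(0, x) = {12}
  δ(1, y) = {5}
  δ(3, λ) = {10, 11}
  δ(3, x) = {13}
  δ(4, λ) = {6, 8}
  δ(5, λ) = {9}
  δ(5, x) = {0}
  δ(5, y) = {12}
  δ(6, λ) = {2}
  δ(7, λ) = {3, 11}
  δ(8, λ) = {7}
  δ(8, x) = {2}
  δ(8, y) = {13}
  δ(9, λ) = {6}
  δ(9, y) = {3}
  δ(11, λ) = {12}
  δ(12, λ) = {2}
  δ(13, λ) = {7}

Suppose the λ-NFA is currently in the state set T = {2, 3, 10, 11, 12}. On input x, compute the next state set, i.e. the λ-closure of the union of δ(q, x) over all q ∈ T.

3 on x → {13}.
No x-transition from 2, 10, 11, 12.
Union after reading x: {13}.
Now take the λ-closure:
From 13 via λ: add 7.
From 7 via λ: add 3, 11.
From 3 via λ: add 10.
From 11 via λ: add 12.
From 12 via λ: add 2.
No new states can be added; the closed set is {2, 3, 7, 10, 11, 12, 13}.

{2, 3, 7, 10, 11, 12, 13}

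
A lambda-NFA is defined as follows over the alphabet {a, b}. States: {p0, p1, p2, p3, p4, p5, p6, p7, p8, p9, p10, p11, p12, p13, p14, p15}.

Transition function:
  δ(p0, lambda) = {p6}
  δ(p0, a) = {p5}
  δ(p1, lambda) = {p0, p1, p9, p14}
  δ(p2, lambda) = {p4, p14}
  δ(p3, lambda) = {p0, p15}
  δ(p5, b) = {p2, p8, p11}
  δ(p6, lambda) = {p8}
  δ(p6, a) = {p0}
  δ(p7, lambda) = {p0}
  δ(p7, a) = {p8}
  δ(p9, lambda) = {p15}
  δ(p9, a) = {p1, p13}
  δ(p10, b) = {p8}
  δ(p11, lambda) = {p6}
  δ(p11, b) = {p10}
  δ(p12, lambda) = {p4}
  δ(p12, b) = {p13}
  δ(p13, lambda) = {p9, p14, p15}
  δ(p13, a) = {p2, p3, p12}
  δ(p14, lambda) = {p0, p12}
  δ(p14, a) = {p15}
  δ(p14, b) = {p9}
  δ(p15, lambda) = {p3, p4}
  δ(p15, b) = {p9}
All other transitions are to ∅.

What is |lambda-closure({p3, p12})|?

Start with {p3, p12}.
From p3 via lambda: add p0, p15.
From p12 via lambda: add p4.
From p0 via lambda: add p6.
From p6 via lambda: add p8.
lambda-closure = {p0, p3, p4, p6, p8, p12, p15}, which has 7 states.

7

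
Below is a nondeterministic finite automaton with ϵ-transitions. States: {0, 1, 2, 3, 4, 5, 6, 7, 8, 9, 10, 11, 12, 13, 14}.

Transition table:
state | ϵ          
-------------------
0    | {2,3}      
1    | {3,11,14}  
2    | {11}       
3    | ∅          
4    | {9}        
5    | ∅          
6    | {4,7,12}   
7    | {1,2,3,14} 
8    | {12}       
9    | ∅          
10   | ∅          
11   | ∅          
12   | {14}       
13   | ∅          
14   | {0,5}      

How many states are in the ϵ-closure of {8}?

8

Start with {8}.
From 8 via ϵ: add 12.
From 12 via ϵ: add 14.
From 14 via ϵ: add 0, 5.
From 0 via ϵ: add 2, 3.
From 2 via ϵ: add 11.
ϵ-closure = {0, 2, 3, 5, 8, 11, 12, 14}, which has 8 states.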